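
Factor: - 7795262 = -2^1*3897631^1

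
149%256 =149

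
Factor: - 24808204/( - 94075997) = 2^2 * 37^1*8681^( - 1 )*10837^(- 1)*167623^1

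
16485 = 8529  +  7956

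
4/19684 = 1/4921= 0.00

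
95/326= 95/326 = 0.29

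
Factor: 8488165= 5^1 * 7^1*242519^1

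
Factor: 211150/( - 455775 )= -82/177 = -2^1*3^( - 1)*41^1  *59^ ( - 1)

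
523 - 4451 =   -  3928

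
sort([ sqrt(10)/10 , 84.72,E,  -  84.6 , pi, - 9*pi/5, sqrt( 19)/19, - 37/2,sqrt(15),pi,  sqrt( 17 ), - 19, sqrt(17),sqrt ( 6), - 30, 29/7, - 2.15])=[-84.6,  -  30,-19, -37/2,-9*pi/5, - 2.15,sqrt(19 )/19, sqrt( 10)/10, sqrt( 6),E , pi,pi, sqrt( 15), sqrt( 17), sqrt(17), 29/7, 84.72]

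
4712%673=1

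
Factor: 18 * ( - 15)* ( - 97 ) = 26190 = 2^1* 3^3 * 5^1* 97^1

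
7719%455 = 439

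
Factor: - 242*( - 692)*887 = 148540568 = 2^3 * 11^2 * 173^1*887^1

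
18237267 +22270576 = 40507843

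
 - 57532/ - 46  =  28766/23 = 1250.70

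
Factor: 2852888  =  2^3*19^1* 137^2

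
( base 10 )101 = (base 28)3h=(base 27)3K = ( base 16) 65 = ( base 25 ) 41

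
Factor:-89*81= - 3^4 *89^1= - 7209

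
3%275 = 3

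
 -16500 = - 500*33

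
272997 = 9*30333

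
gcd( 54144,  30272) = 64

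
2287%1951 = 336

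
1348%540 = 268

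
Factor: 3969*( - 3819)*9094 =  - 137843314434 = - 2^1*3^5*7^2*19^1*67^1*4547^1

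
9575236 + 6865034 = 16440270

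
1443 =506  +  937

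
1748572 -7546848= - 5798276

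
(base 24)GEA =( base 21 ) 10e7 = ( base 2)10010101011010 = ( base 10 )9562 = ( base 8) 22532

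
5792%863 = 614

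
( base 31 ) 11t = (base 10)1021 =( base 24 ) 1ID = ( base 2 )1111111101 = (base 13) 607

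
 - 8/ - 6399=8/6399  =  0.00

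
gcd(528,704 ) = 176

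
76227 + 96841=173068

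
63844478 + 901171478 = 965015956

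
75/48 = 25/16 = 1.56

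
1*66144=66144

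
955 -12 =943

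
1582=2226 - 644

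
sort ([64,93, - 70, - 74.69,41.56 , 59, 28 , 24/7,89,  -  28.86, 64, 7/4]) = [ - 74.69,-70, - 28.86,  7/4,  24/7,28,41.56, 59, 64, 64 , 89 , 93 ]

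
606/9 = 202/3=   67.33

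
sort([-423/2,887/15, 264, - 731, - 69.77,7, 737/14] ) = [ - 731  , - 423/2,-69.77 , 7,737/14, 887/15,264 ]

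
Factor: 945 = 3^3 *5^1*7^1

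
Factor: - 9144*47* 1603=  - 2^3 * 3^2*7^1*47^1*127^1 * 229^1  =  - 688918104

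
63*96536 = 6081768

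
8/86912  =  1/10864 = 0.00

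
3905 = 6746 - 2841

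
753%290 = 173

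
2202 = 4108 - 1906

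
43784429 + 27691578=71476007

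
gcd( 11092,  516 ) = 4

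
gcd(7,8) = 1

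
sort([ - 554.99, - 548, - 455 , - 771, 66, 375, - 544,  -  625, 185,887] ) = [-771, - 625,-554.99,-548 ,-544,-455, 66,185,375,887]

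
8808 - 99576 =-90768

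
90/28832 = 45/14416 = 0.00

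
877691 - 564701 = 312990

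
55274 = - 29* (- 1906)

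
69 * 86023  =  5935587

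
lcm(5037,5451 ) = 397923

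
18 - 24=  - 6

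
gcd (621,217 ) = 1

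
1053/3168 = 117/352=0.33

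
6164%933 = 566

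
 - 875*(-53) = 46375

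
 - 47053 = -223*211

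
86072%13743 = 3614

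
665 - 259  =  406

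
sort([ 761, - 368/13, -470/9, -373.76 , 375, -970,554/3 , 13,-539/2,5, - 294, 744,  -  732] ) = [ -970, - 732, - 373.76, - 294, - 539/2 , - 470/9, - 368/13,5 , 13 , 554/3,375,744,761]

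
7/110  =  7/110 =0.06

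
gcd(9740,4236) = 4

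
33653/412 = 81 + 281/412 = 81.68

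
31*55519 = 1721089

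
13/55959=13/55959 = 0.00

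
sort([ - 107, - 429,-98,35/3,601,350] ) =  [ - 429, - 107 , - 98,35/3, 350, 601]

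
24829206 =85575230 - 60746024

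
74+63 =137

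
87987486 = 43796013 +44191473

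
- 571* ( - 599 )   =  342029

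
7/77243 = 7/77243 = 0.00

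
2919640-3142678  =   - 223038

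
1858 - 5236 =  - 3378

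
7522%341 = 20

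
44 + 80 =124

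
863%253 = 104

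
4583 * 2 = 9166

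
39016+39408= 78424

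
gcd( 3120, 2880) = 240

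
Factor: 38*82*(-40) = -2^5 * 5^1*19^1*41^1 = - 124640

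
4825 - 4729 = 96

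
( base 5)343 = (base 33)2W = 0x62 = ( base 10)98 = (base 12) 82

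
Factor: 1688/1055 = 8/5 = 2^3*5^( - 1) 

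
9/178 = 9/178 = 0.05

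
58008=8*7251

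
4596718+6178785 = 10775503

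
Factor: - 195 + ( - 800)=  - 995  =  - 5^1*199^1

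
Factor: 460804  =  2^2*115201^1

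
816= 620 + 196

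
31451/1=31451=31451.00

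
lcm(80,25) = 400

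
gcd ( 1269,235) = 47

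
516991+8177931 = 8694922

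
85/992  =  85/992 = 0.09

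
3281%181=23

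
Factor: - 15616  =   - 2^8*61^1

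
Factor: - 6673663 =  - 1031^1*6473^1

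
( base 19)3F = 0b1001000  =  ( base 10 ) 72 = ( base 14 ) 52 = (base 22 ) 36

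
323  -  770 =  - 447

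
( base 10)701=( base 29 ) o5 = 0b1010111101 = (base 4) 22331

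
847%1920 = 847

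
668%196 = 80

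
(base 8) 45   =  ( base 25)1C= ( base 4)211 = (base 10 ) 37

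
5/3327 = 5/3327= 0.00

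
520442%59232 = 46586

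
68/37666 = 34/18833=0.00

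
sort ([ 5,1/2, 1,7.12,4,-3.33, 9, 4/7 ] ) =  [ - 3.33, 1/2 , 4/7, 1,4,5 , 7.12, 9 ]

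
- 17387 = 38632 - 56019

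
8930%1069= 378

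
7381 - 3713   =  3668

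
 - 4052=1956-6008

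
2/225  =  2/225=0.01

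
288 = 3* 96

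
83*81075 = 6729225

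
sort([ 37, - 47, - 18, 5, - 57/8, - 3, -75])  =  [-75,-47, - 18 , - 57/8, - 3, 5, 37 ]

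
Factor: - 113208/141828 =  - 178/223 = -  2^1*89^1*223^(  -  1)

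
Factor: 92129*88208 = 2^4 * 37^1 * 149^1*181^1*509^1 = 8126514832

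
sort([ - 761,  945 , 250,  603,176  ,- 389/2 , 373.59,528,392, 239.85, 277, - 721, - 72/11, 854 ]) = [ - 761,  -  721, - 389/2,  -  72/11, 176, 239.85,250, 277, 373.59 , 392, 528, 603,  854,  945 ]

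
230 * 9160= 2106800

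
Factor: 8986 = 2^1*4493^1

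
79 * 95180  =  7519220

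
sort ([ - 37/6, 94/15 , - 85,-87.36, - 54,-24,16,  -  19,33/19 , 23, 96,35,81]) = [-87.36,-85,-54, - 24, - 19,-37/6,33/19, 94/15,  16,23,35, 81 , 96]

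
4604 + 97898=102502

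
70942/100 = 709 + 21/50 = 709.42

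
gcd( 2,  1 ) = 1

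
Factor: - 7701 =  -3^1*17^1*151^1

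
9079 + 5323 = 14402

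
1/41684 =1/41684 = 0.00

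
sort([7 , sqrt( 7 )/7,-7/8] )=[ - 7/8,sqrt(7) /7 , 7] 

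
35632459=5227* 6817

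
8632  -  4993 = 3639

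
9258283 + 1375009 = 10633292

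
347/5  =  69 + 2/5=69.40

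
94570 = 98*965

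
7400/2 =3700= 3700.00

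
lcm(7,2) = 14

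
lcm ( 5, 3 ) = 15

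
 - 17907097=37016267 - 54923364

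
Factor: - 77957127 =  - 3^3*109^1*26489^1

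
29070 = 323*90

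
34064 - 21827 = 12237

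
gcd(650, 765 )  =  5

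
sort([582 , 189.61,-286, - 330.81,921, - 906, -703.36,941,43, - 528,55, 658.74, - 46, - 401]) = [- 906, - 703.36, - 528, - 401,  -  330.81, - 286, - 46,43, 55,189.61,582, 658.74 , 921,941 ] 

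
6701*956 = 6406156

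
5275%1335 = 1270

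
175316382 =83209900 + 92106482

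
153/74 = 2 + 5/74 = 2.07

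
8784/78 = 1464/13 = 112.62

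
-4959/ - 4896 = 551/544 = 1.01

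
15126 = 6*2521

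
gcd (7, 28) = 7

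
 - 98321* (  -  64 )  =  6292544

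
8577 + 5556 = 14133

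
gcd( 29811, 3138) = 1569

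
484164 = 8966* 54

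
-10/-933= 10/933= 0.01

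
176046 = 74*2379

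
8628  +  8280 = 16908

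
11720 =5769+5951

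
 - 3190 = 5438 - 8628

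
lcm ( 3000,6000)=6000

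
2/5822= 1/2911=0.00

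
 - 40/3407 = -1  +  3367/3407 = - 0.01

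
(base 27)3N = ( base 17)62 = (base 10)104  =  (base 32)38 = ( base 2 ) 1101000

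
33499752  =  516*64922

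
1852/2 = 926 = 926.00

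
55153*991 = 54656623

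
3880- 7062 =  - 3182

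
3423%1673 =77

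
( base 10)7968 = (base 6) 100520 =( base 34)6UC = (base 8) 17440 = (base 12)4740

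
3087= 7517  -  4430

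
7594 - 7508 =86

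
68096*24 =1634304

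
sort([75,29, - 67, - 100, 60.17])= [ - 100 ,-67 , 29, 60.17,75] 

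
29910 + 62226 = 92136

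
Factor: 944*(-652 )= - 2^6*59^1* 163^1 = - 615488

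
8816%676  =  28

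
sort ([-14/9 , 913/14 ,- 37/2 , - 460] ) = [ - 460, - 37/2, - 14/9,913/14]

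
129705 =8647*15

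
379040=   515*736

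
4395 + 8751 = 13146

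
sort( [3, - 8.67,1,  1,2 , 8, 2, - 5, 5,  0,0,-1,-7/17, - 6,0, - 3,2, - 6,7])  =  [ - 8.67,- 6,-6, - 5,- 3, - 1, - 7/17,0,0,0,1,  1 , 2,2, 2,3,5,7, 8] 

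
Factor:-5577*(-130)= 2^1 * 3^1*5^1*11^1*13^3 = 725010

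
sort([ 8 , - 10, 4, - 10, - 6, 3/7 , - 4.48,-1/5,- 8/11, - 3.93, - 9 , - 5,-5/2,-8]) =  [-10, - 10,-9, -8, - 6,-5, - 4.48, - 3.93,- 5/2,-8/11 , - 1/5, 3/7, 4, 8] 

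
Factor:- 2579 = - 2579^1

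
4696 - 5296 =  - 600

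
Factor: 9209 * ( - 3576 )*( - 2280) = 2^6*3^2*5^1*19^1*149^1*9209^1 = 75083555520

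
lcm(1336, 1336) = 1336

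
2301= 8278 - 5977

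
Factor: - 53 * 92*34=  -  2^3 * 17^1 * 23^1*53^1 = - 165784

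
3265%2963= 302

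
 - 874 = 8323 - 9197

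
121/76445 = 121/76445 =0.00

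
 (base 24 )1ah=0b1101000001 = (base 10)833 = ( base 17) 2f0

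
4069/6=4069/6 = 678.17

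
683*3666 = 2503878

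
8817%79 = 48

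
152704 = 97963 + 54741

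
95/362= 95/362  =  0.26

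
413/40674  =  413/40674  =  0.01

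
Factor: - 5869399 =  - 5869399^1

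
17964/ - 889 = -17964/889 = - 20.21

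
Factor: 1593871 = 467^1*3413^1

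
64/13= 64/13 = 4.92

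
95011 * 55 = 5225605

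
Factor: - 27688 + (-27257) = -3^3*5^1*11^1*37^1 = - 54945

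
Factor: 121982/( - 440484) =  - 2^( - 1 ) * 3^( - 1 )*7^1*11^( - 1)*47^(-1)*71^( - 1) * 8713^1 = - 60991/220242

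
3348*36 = 120528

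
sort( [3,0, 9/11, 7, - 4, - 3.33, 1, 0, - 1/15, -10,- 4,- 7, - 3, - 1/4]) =[ - 10, - 7, - 4, - 4, - 3.33,-3, - 1/4,-1/15,0, 0 , 9/11,1,3, 7 ] 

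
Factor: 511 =7^1*73^1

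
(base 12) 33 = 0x27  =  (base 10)39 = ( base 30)19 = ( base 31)18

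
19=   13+6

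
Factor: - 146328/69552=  - 871/414=- 2^( - 1 )*3^( - 2 ) * 13^1 * 23^( - 1 )*67^1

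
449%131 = 56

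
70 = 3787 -3717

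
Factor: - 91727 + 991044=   17^1*52901^1= 899317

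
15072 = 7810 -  - 7262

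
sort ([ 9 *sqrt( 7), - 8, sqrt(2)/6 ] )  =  [  -  8, sqrt ( 2)/6, 9*sqrt(7 )]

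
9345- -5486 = 14831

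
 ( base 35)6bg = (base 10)7751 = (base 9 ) 11562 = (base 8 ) 17107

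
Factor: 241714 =2^1*11^1*10987^1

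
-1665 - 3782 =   -  5447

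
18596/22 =845 + 3/11 = 845.27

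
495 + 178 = 673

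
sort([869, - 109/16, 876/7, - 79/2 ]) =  [ - 79/2,-109/16,876/7, 869 ]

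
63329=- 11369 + 74698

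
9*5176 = 46584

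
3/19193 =3/19193 = 0.00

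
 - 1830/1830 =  - 1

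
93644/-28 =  - 23411/7 = - 3344.43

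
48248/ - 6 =-8042 + 2/3= -8041.33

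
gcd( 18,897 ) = 3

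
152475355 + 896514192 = 1048989547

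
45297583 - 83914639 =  - 38617056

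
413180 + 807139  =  1220319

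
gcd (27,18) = 9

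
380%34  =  6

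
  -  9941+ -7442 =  - 17383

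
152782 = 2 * 76391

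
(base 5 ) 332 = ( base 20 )4C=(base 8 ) 134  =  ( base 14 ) 68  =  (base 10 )92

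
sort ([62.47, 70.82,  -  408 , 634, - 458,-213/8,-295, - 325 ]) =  [ - 458, - 408,  -  325, - 295,-213/8,62.47,70.82 , 634] 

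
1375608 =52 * 26454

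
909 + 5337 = 6246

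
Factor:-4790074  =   -2^1*521^1 * 4597^1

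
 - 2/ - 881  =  2/881=0.00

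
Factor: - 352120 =- 2^3 *5^1*8803^1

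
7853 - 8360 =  - 507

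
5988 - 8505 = -2517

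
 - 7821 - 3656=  - 11477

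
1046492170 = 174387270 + 872104900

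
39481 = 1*39481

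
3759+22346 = 26105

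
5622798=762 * 7379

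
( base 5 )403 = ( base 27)3m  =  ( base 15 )6d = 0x67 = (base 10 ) 103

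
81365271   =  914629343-833264072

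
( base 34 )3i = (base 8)170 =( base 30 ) 40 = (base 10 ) 120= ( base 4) 1320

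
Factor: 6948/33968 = 9/44=2^(  -  2)*3^2* 11^( - 1)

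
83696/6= 13949  +  1/3= 13949.33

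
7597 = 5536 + 2061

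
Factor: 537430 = 2^1 * 5^1*223^1*241^1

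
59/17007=59/17007=0.00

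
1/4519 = 1/4519 = 0.00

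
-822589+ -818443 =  - 1641032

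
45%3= 0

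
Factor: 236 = 2^2*59^1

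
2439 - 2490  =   - 51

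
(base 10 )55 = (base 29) 1Q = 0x37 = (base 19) 2h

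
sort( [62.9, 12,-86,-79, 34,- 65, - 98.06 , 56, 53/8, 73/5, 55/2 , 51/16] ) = [  -  98.06, - 86,  -  79, - 65,51/16,53/8,12, 73/5, 55/2,34, 56, 62.9]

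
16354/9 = 16354/9 = 1817.11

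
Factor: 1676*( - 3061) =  - 5130236 =-2^2*419^1*3061^1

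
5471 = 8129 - 2658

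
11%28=11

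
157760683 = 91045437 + 66715246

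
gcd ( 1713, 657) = 3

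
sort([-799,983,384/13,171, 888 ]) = [ - 799, 384/13,171,  888,983] 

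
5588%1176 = 884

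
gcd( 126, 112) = 14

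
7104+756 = 7860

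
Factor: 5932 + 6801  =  12733  =  7^1*17^1*107^1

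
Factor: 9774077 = 9774077^1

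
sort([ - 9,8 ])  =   [  -  9,8]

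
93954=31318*3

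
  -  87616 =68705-156321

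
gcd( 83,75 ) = 1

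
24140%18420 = 5720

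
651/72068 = 651/72068  =  0.01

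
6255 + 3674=9929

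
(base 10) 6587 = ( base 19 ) i4d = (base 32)6DR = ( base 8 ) 14673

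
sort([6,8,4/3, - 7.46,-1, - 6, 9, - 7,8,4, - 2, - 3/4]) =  [ - 7.46, - 7,  -  6, - 2 , - 1,-3/4,  4/3 , 4,6 , 8,  8,9 ] 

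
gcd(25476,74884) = 772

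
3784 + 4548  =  8332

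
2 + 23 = 25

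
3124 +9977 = 13101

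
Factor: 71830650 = 2^1*3^1*5^2*478871^1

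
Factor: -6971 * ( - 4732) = 2^2*7^1 *13^2*6971^1=32986772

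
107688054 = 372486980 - 264798926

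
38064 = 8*4758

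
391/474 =391/474=0.82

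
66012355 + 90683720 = 156696075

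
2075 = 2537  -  462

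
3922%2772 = 1150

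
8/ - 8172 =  - 2/2043=-  0.00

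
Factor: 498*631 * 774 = 2^2*3^3*43^1*83^1*631^1  =  243220212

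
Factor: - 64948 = - 2^2*13^1 *1249^1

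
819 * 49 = 40131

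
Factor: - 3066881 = -3066881^1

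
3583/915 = 3+838/915=3.92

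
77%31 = 15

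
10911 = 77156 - 66245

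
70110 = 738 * 95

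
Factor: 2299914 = 2^1*3^4*14197^1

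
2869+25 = 2894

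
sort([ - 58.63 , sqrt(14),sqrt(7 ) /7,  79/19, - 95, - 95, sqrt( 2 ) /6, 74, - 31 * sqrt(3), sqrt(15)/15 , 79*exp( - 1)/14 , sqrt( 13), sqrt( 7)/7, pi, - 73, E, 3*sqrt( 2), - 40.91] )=[ - 95, - 95, - 73,  -  58.63,-31*sqrt(3), - 40.91, sqrt(2)/6, sqrt(15)/15, sqrt(7 )/7,  sqrt(7)/7,79*exp(-1 )/14, E, pi, sqrt( 13), sqrt(14),79/19, 3 * sqrt(2), 74]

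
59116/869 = 68+24/869= 68.03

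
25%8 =1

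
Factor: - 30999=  - 3^1*10333^1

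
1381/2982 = 1381/2982 = 0.46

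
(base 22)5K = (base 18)74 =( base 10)130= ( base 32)42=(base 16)82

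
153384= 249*616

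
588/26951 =588/26951 = 0.02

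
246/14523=82/4841 = 0.02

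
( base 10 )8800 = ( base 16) 2260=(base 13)400C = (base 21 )jk1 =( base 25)e20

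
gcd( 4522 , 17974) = 38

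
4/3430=2/1715 =0.00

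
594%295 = 4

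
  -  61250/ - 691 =61250/691 = 88.64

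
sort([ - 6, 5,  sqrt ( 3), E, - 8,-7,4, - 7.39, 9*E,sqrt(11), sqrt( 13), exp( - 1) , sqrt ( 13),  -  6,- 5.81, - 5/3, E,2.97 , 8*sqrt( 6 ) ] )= [ - 8, - 7.39, - 7,-6, -6, - 5.81, - 5/3,exp( - 1), sqrt(3 ), E, E, 2.97, sqrt(11 ) , sqrt( 13 ),sqrt(13 ),4,  5 , 8*sqrt(6),9 * E ]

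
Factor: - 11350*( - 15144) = 171884400 =2^4*3^1 * 5^2*227^1*631^1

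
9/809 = 9/809 = 0.01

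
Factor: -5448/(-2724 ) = 2^1 = 2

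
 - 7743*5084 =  - 39365412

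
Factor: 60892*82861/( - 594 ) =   -  2^1*3^( - 3) * 11^ ( - 1) * 13^1*41^1 * 43^1 * 47^1*1171^1 = - 2522786006/297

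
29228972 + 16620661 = 45849633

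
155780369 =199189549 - 43409180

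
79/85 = 79/85 = 0.93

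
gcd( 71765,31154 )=1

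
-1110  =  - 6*185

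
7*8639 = 60473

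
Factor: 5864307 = 3^1 * 1954769^1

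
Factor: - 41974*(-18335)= 769593290 = 2^1*5^1*19^1*31^1 * 193^1* 677^1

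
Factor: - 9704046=-2^1*3^1*11^1*147031^1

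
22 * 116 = 2552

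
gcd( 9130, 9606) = 2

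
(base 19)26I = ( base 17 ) 2G4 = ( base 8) 1526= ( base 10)854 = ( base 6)3542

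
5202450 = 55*94590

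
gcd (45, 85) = 5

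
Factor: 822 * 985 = 809670 = 2^1 * 3^1*5^1*137^1*197^1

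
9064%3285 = 2494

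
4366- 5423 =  - 1057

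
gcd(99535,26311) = 1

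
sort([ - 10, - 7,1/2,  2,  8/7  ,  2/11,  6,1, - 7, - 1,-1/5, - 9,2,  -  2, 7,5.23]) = [ - 10, - 9, - 7, - 7,- 2 , - 1, - 1/5,2/11, 1/2,1, 8/7,2,2 , 5.23 , 6,  7] 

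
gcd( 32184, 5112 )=72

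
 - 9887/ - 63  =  9887/63 = 156.94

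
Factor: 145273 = 53^1*2741^1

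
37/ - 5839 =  - 37/5839 = -0.01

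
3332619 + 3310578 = 6643197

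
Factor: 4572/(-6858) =  -  2/3   =  - 2^1 * 3^( - 1) 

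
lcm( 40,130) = 520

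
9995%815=215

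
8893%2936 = 85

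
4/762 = 2/381 = 0.01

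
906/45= 302/15 = 20.13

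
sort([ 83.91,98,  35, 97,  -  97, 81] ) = [ - 97, 35,81,83.91, 97,  98 ]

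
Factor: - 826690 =  -  2^1 * 5^1*19^2*229^1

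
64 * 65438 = 4188032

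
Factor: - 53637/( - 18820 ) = 2^( - 2)*3^1 * 5^( - 1)*19^1 = 57/20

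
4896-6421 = -1525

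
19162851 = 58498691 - 39335840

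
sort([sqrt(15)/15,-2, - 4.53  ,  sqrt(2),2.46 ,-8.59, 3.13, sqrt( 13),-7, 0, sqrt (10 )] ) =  [-8.59,-7,  -  4.53, - 2,  0, sqrt ( 15) /15,sqrt(2),2.46 , 3.13, sqrt (10), sqrt ( 13 ) ] 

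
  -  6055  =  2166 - 8221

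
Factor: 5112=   2^3*3^2 * 71^1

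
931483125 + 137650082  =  1069133207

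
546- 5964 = -5418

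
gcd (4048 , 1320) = 88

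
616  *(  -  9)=-5544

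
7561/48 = 7561/48 = 157.52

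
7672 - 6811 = 861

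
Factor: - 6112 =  - 2^5 * 191^1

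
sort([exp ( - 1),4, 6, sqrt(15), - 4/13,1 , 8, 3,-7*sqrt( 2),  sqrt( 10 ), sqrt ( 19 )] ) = [ - 7*sqrt(2), - 4/13, exp( - 1), 1, 3,sqrt(10 ), sqrt( 15 ), 4,sqrt(19), 6,8 ]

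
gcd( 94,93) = 1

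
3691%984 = 739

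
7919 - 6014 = 1905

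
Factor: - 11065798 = -2^1* 457^1*12107^1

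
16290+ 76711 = 93001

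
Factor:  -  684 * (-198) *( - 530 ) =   -  71778960=-  2^4 * 3^4 * 5^1 * 11^1*19^1 * 53^1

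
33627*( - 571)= -19201017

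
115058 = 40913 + 74145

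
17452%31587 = 17452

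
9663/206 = 46 + 187/206 = 46.91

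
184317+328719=513036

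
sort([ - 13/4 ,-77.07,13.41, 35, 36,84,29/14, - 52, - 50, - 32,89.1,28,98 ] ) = [ - 77.07, - 52  ,-50,-32, - 13/4 , 29/14,13.41,28,  35,  36,84,89.1, 98] 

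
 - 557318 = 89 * ( - 6262 ) 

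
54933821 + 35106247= 90040068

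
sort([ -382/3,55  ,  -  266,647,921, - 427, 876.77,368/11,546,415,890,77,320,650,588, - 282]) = [ - 427 ,-282, - 266,  -  382/3,368/11,55,77,320,  415, 546,  588,647 , 650,  876.77 , 890, 921 ] 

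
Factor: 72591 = 3^1*24197^1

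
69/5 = 13 +4/5 =13.80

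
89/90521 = 89/90521 = 0.00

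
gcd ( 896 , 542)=2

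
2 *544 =1088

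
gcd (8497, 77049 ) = 1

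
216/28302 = 36/4717 = 0.01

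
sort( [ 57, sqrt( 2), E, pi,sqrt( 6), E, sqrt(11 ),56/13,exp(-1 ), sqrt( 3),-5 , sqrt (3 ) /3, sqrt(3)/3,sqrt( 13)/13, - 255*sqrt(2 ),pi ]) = [  -  255*sqrt( 2), - 5, sqrt(13 ) /13, exp( -1), sqrt( 3 ) /3,sqrt( 3)/3 , sqrt( 2 ), sqrt( 3 ),sqrt (6 ),E, E, pi, pi, sqrt( 11 ),56/13,57]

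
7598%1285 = 1173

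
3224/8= 403 = 403.00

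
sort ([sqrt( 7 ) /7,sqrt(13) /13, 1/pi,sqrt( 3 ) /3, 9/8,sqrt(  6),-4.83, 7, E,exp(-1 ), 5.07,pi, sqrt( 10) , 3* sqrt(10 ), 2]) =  [-4.83, sqrt( 13) /13,1/pi , exp(-1 ), sqrt(7 ) /7, sqrt( 3) /3,  9/8,2, sqrt(6),E,pi, sqrt(10 ),5.07, 7,3*sqrt ( 10)]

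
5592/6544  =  699/818  =  0.85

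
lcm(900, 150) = 900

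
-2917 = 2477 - 5394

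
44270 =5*8854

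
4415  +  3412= 7827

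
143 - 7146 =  - 7003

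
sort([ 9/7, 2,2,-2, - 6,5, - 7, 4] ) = [ - 7, - 6, -2,9/7,2,2,  4,5 ]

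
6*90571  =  543426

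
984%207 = 156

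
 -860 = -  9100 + 8240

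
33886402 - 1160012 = 32726390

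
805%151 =50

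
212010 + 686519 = 898529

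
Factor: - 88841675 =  -5^2 * 13^1*273359^1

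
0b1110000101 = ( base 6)4101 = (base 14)485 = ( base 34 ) qh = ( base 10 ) 901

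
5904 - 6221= - 317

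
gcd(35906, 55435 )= 1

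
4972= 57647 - 52675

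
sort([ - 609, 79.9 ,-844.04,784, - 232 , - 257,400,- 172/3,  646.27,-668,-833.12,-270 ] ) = [ -844.04,-833.12,  -  668, - 609,  -  270, - 257, - 232,-172/3,79.9, 400,646.27, 784] 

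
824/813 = 1 + 11/813 = 1.01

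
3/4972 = 3/4972 = 0.00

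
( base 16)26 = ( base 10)38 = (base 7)53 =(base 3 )1102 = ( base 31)17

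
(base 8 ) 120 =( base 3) 2222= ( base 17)4c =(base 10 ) 80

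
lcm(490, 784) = 3920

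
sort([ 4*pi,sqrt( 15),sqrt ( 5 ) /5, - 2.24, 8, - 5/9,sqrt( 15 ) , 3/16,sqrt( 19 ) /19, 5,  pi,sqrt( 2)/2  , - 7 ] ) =[ - 7, - 2.24, -5/9,3/16, sqrt(19) /19,sqrt( 5 ) /5, sqrt( 2 ) /2, pi,sqrt(15 ),sqrt( 15 ),5,8,4*pi ]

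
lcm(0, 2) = 0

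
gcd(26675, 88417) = 1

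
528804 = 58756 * 9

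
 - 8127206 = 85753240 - 93880446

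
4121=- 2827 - -6948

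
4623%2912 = 1711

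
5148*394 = 2028312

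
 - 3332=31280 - 34612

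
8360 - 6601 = 1759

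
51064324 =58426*874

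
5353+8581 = 13934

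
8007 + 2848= 10855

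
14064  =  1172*12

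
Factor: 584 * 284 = 165856 =2^5*71^1*73^1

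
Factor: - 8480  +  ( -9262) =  - 17742 = -  2^1*3^1*2957^1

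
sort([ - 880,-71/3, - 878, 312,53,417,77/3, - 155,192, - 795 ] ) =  [ - 880, - 878,  -  795,  -  155,-71/3,77/3,53,192,312,417]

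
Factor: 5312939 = 5312939^1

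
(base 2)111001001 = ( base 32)E9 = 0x1C9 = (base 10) 457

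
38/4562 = 19/2281 = 0.01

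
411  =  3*137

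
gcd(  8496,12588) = 12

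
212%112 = 100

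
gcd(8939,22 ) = 1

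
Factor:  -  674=-2^1*337^1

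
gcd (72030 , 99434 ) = 2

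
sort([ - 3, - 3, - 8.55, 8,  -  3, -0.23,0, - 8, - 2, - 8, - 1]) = [ - 8.55, - 8,- 8, -3, -3, - 3, - 2, - 1, - 0.23,0, 8]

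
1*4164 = 4164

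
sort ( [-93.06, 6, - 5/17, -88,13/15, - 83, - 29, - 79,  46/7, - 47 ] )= [ - 93.06, - 88 ,  -  83, - 79, - 47 , -29,-5/17,13/15 , 6,46/7]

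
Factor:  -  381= -3^1*127^1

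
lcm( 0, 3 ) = 0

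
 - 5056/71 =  - 72 + 56/71  =  - 71.21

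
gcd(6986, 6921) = 1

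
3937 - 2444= 1493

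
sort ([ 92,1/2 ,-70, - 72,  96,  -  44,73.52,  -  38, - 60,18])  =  [ - 72,-70, - 60,  -  44, - 38 , 1/2,18, 73.52,92,96 ] 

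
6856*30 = 205680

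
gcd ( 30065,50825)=5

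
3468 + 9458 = 12926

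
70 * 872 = 61040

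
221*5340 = 1180140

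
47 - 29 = 18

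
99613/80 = 1245 + 13/80= 1245.16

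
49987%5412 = 1279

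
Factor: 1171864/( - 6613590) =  - 585932/3306795 = - 2^2* 3^( - 1 ) * 5^( - 1)*37^2*89^( - 1)*107^1*2477^( - 1)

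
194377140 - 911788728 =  - 717411588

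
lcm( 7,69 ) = 483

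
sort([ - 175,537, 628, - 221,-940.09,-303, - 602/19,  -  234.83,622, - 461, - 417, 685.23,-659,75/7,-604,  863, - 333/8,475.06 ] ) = [ - 940.09, - 659,  -  604, - 461, - 417, - 303, - 234.83 , - 221, -175  , - 333/8, - 602/19,75/7,475.06, 537,  622, 628, 685.23,863 ]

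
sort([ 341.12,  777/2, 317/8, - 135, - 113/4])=[ - 135, - 113/4, 317/8,341.12, 777/2]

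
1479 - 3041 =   -  1562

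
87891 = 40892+46999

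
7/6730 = 7/6730=0.00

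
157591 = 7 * 22513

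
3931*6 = 23586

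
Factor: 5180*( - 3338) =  -2^3*5^1*7^1*37^1*1669^1 = -17290840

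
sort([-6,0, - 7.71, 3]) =[-7.71,-6, 0,  3]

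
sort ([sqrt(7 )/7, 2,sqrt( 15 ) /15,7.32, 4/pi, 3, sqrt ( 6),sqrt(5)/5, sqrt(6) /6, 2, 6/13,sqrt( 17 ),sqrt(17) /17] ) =[ sqrt(17)/17,sqrt(15 )/15,sqrt(7)/7,sqrt ( 6) /6, sqrt(5)/5,6/13, 4/pi,2, 2, sqrt( 6),3, sqrt( 17 ) , 7.32]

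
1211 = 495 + 716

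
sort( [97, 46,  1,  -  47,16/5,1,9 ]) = [ - 47 , 1, 1,16/5, 9,46, 97 ] 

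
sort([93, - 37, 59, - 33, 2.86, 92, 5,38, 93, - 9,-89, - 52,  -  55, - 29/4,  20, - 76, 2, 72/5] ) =[ - 89, - 76, -55, - 52, - 37, - 33, - 9, - 29/4, 2 , 2.86,5,72/5, 20,  38, 59, 92, 93 , 93] 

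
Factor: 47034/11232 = 67/16 = 2^ ( - 4) * 67^1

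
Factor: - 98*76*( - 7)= 52136 = 2^3*7^3 * 19^1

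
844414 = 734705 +109709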